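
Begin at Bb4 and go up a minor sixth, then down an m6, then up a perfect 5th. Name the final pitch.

F5

Bb4 up a minor sixth → Gb5 (8 semitones).
Gb5 down a minor sixth → Bb4 (8 semitones).
A perfect fifth up from Bb4 is F5.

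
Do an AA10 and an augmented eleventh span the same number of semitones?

A doubly augmented tenth = 18 semitones = an augmented eleventh; enharmonically equal.

Yes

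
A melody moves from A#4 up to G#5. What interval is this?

A to G spans seven letter names (A-B-C-D-E-F-G) — that makes it a seventh of some quality.
A major seventh would be 11 semitones, but A#4 to G#5 is 10 — one semitone narrower, making it a minor seventh.

minor seventh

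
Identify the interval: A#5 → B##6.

augmented ninth

A to B spans two letter names (A-B), plus an octave: a ninth.
The major ninth is 14 semitones; here we have 15, one semitone wider: augmented.
(Equivalently, a compound augmented second: an augmented second plus an octave.)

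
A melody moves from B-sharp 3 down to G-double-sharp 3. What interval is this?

minor third

Descending from B#3 to G##3 is the same interval as ascending G##3 to B#3.
G to B spans three letter names (G-A-B): a third.
A major third would be 4 semitones, but G##3 to B#3 is 3 — one semitone narrower, making it a minor third.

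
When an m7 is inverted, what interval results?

M2

The rule of nine gives the new number: 9 − 7 = 2, so a seventh becomes a second.
Quality inverts too: minor becomes major. That makes the inversion a major second.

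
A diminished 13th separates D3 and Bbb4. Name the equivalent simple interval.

Take out an octave (7 from the number): 13 − 7 = 6.
Quality carries through unchanged, so the simple form is a diminished sixth.

diminished sixth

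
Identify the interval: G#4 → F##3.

Descending from G#4 to F##3 is the same interval as ascending F##3 to G#4.
F to G spans two letter names (F-G), plus an octave: a ninth.
A major ninth would be 14 semitones, but F##3 to G#4 is 13 — one semitone narrower, making it a minor ninth.
(Equivalently, a compound minor second: a minor second plus an octave.)

minor ninth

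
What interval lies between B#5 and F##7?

perfect twelfth

B to F spans five letter names (B-C-D-E-F), plus an octave, so the interval is some kind of twelfth.
The perfect twelfth spans 19 semitones, and B#5 to F##7 is exactly 19 semitones — so this is a perfect twelfth.
(Equivalently, a compound perfect fifth: a perfect fifth plus an octave.)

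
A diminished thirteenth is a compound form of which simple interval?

Subtracting seven from the interval number removes an octave: 13 − 7 = 6.
Quality carries through unchanged, so the simple form is a diminished sixth.

diminished sixth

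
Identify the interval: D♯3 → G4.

D to G spans four letter names (D-E-F-G), plus an octave: an eleventh.
A perfect eleventh would be 17 semitones; D#3 to G4 is 16, one semitone narrower, so the interval is diminished.
(Equivalently, a compound diminished fourth: a diminished fourth plus an octave.)

diminished eleventh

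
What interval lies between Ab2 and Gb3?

A to G spans seven letter names (A-B-C-D-E-F-G), so the interval is some kind of seventh.
At 10 semitones, Ab2→Gb3 falls one short of a major seventh: minor.

minor 7th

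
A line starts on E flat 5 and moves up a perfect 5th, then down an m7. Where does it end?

C 5

Up a perfect fifth from Eb5: Bb5 (7 semitones up).
Bb5 down a minor seventh → C5 (10 semitones).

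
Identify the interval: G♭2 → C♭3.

P4

G to C spans four letter names (G-A-B-C) — that makes it a fourth of some quality.
Gb2 to Cb3 is 5 semitones, matching the perfect fourth exactly, so the quality is perfect.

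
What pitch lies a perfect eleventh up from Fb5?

The eleventh's letter: F up four letter names plus an octave → B.
A perfect eleventh is 17 semitones; 17 semitones up from Fb5 gives Bbb6.

Bbb6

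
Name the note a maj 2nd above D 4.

E 4

The second takes the letter from D up to E.
A major second is 2 semitones; 2 semitones up from D4 gives E4.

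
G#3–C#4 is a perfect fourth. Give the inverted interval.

P5

Inverted interval numbers add to nine, so a fourth pairs with a fifth (4 + 5 = 9).
Quality inverts too: perfect stays perfect. That makes the inversion a perfect fifth.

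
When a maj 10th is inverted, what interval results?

First reduce the compound major tenth to its simple form, a major third.
Inverted interval numbers add to nine, so a third pairs with a sixth (3 + 6 = 9).
Quality inverts too: major becomes minor. That makes the inversion a minor sixth.

m6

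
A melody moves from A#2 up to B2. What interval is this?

minor second

A to B spans two letter names (A-B) — that makes it a second of some quality.
A#2 to B2 is 1 semitone, a half step short of the major second (2), so this is minor.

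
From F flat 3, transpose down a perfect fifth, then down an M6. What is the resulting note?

Down a perfect fifth from Fb3: Bbb2 (7 semitones down).
Bbb2 down a major sixth → Dbb2 (9 semitones).

D double-flat 2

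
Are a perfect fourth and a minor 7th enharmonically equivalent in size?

No

A perfect fourth spans 5 semitones; a minor seventh spans 10 semitones. They differ by 5.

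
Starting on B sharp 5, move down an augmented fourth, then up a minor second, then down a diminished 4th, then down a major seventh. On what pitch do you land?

B#5 down an augmented fourth → F#5 (6 semitones).
A minor second up from F#5 is G5.
Down a diminished fourth from G5: D#5 (4 semitones down).
Down a major seventh from D#5: E4 (11 semitones down).

E 4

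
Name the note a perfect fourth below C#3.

Counting four letter names down from C lands on G.
A perfect fourth spans 5 semitones, so from C#3 the target pitch is G#2.

G#2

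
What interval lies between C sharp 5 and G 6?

diminished twelfth

C to G spans five letter names (C-D-E-F-G), plus an octave: a twelfth.
The perfect twelfth is 19 semitones; here we have 18, one semitone narrower: diminished.
(Equivalently, a compound diminished fifth: a diminished fifth plus an octave.)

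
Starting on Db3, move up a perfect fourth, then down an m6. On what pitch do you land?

Up a perfect fourth from Db3: Gb3 (5 semitones up).
Gb3 down a minor sixth → Bb2 (8 semitones).

Bb2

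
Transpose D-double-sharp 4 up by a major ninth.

The ninth's letter: D up two letter names plus an octave → E.
A major ninth spans 14 semitones, so from D##4 the target pitch is E##5.

E-double-sharp 5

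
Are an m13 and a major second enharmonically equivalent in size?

A minor thirteenth is 20 semitones but a major second is 2 semitones — different sizes.

No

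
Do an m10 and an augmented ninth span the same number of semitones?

Yes

A minor tenth = 15 semitones = an augmented ninth; enharmonically equal.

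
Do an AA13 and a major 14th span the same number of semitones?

A doubly augmented thirteenth spans 23 semitones, and a major fourteenth also spans 23 semitones — they're enharmonic.

Yes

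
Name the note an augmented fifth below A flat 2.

The fifth takes the letter from A down to D.
Moving 8 semitones down from Ab2 (the size of an augmented fifth) reaches Dbb2.

D double-flat 2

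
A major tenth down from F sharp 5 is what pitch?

The tenth's letter: F down three letter names plus an octave → D.
Moving 16 semitones down from F#5 (the size of a major tenth) reaches D4.

D 4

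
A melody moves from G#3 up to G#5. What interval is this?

perfect 15th

G to G is the same letter name, plus 2 octaves — that makes it a fifteenth of some quality.
G#3 to G#5 is 24 semitones, matching the perfect fifteenth exactly, so the quality is perfect.
(Equivalently, a compound perfect octave: a perfect octave plus an octave.)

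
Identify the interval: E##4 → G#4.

d3

E to G spans three letter names (E-F-G): a third.
A major third would be 4 semitones; E##4 to G#4 is 2, two semitones narrower, so the interval is diminished.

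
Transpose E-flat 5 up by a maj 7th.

D 6

The seventh takes the letter from E up to D.
Moving 11 semitones up from Eb5 (the size of a major seventh) reaches D6.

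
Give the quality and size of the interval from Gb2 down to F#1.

diminished 9th

Descending from Gb2 to F#1 is the same interval as ascending F#1 to Gb2.
F to G spans two letter names (F-G), plus an octave, so the interval is some kind of ninth.
A major ninth would be 14 semitones; F#1 to Gb2 is 12, two semitones narrower, so the interval is diminished.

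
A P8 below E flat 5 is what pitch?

For an octave the letter name doesn't change: still E, an octave down.
A perfect octave spans 12 semitones, so from Eb5 the target pitch is Eb4.

E flat 4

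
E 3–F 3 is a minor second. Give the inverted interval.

major seventh

Interval numbers invert to sum to nine: 2 + 7 = 9, so a second inverts to a seventh.
And minor becomes major under inversion, so we get a major seventh.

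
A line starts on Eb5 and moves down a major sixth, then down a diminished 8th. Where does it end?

A major sixth down from Eb5 is Gb4.
Gb4 down a diminished octave → G3 (11 semitones).

G3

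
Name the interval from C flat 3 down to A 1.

d10

Descending from Cb3 to A1 is the same interval as ascending A1 to Cb3.
A to C spans three letter names (A-B-C), plus an octave — that makes it a tenth of some quality.
The major tenth is 16 semitones; here we have 14, two semitones narrower: diminished.
(Equivalently, a compound diminished third: a diminished third plus an octave.)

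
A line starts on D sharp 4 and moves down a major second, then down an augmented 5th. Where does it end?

Down a major second from D#4: C#4 (2 semitones down).
C#4 down an augmented fifth → F3 (8 semitones).

F 3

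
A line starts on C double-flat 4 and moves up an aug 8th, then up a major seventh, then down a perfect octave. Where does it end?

An augmented octave up from Cbb4 is Cb5.
A major seventh up from Cb5 is Bb5.
Bb5 down a perfect octave → Bb4 (12 semitones).

B flat 4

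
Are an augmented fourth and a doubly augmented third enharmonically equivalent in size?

An augmented fourth spans 6 semitones, and a doubly augmented third also spans 6 semitones — they're enharmonic.

Yes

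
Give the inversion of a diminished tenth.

augmented 6th

First reduce the compound diminished tenth to its simple form, a diminished third.
The rule of nine gives the new number: 9 − 3 = 6, so a third becomes a sixth.
The quality also flips — diminished becomes augmented — giving an augmented sixth.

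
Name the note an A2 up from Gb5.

A5

Two letter names up from G: A.
An augmented second is 3 semitones; 3 semitones up from Gb5 gives A5.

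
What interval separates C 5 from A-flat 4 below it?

Descending from C5 to Ab4 is the same interval as ascending Ab4 to C5.
A to C spans three letter names (A-B-C), so the interval is some kind of third.
The major third spans 4 semitones, and Ab4 to C5 is exactly 4 semitones — so this is a major third.

major third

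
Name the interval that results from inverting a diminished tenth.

First reduce the compound diminished tenth to its simple form, a diminished third.
Inverted interval numbers add to nine, so a third pairs with a sixth (3 + 6 = 9).
The quality also flips — diminished becomes augmented — giving an augmented sixth.

A6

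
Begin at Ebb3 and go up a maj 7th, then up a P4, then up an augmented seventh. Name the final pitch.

F#5

Up a major seventh from Ebb3: Db4 (11 semitones up).
Db4 up a perfect fourth → Gb4 (5 semitones).
An augmented seventh up from Gb4 is F#5.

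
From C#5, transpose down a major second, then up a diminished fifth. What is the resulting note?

A major second down from C#5 is B4.
Up a diminished fifth from B4: F5 (6 semitones up).

F5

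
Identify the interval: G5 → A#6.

augmented ninth

G to A spans two letter names (G-A), plus an octave: a ninth.
A major ninth would be 14 semitones; G5 to A#6 is 15, one semitone wider, so the interval is augmented.
(Equivalently, a compound augmented second: an augmented second plus an octave.)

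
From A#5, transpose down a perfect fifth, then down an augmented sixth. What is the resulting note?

F4

Down a perfect fifth from A#5: D#5 (7 semitones down).
D#5 down an augmented sixth → F4 (10 semitones).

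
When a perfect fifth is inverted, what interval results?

Interval numbers invert to sum to nine: 5 + 4 = 9, so a fifth inverts to a fourth.
The quality also flips — perfect stays perfect — giving a perfect fourth.

perfect fourth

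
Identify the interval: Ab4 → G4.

Descending from Ab4 to G4 is the same interval as ascending G4 to Ab4.
G to A spans two letter names (G-A), so the interval is some kind of second.
G4 to Ab4 is 1 semitone, a half step short of the major second (2), so this is minor.

minor second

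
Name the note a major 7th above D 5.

Seven letter names up from D: C.
A major seventh spans 11 semitones, so from D5 the target pitch is C#6.

C sharp 6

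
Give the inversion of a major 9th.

m7

First reduce the compound major ninth to its simple form, a major second.
Interval numbers invert to sum to nine: 2 + 7 = 9, so a second inverts to a seventh.
And major becomes minor under inversion, so we get a minor seventh.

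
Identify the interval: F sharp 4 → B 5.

perfect eleventh

F to B spans four letter names (F-G-A-B), plus an octave, so the interval is some kind of eleventh.
The perfect eleventh spans 17 semitones, and F#4 to B5 is exactly 17 semitones — so this is a perfect eleventh.
(Equivalently, a compound perfect fourth: a perfect fourth plus an octave.)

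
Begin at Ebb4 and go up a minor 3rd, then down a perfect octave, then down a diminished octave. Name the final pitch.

A minor third up from Ebb4 is Gbb4.
Down a perfect octave from Gbb4: Gbb3 (12 semitones down).
A diminished octave down from Gbb3 is Gb2.

Gb2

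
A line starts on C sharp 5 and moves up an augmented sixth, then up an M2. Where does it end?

B double-sharp 5

C#5 up an augmented sixth → A##5 (10 semitones).
A##5 up a major second → B##5 (2 semitones).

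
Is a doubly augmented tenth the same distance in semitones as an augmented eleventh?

Yes

A doubly augmented tenth spans 18 semitones, and an augmented eleventh also spans 18 semitones — they're enharmonic.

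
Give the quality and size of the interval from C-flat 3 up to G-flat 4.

perfect 12th

C to G spans five letter names (C-D-E-F-G), plus an octave: a twelfth.
Counting semitones, Cb3→Gb4 is 19, which is the perfect twelfth.
(Equivalently, a compound perfect fifth: a perfect fifth plus an octave.)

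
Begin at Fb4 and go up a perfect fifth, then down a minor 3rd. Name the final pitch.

Ab4

Fb4 up a perfect fifth → Cb5 (7 semitones).
Down a minor third from Cb5: Ab4 (3 semitones down).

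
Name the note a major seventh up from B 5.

A-sharp 6

The seventh takes the letter from B up to A.
A major seventh is 11 semitones; 11 semitones up from B5 gives A#6.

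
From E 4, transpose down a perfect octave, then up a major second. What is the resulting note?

F sharp 3

Down a perfect octave from E4: E3 (12 semitones down).
A major second up from E3 is F#3.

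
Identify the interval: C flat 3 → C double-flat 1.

Descending from Cb3 to Cbb1 is the same interval as ascending Cbb1 to Cb3.
C to C is the same letter name, plus 2 octaves, so the interval is some kind of fifteenth.
Cbb1 to Cb3 spans 25 semitones — one semitone wider than the perfect fifteenth (24) — giving an augmented fifteenth.
(Equivalently, a compound augmented octave: an augmented octave plus an octave.)

augmented 15th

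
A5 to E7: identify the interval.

P12

A to E spans five letter names (A-B-C-D-E), plus an octave: a twelfth.
Counting semitones, A5→E7 is 19, which is the perfect twelfth.
(Equivalently, a compound perfect fifth: a perfect fifth plus an octave.)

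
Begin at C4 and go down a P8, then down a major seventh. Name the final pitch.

Db2

C4 down a perfect octave → C3 (12 semitones).
Down a major seventh from C3: Db2 (11 semitones down).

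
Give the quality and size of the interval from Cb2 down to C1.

Descending from Cb2 to C1 is the same interval as ascending C1 to Cb2.
C to C is the same letter name, plus an octave, so the interval is some kind of octave.
The perfect octave is 12 semitones; here we have 11, one semitone narrower: diminished.

diminished octave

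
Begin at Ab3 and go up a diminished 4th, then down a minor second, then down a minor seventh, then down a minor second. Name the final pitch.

Ab3 up a diminished fourth → Dbb4 (4 semitones).
A minor second down from Dbb4 is Cb4.
A minor seventh down from Cb4 is Db3.
Down a minor second from Db3: C3 (1 semitone down).

C3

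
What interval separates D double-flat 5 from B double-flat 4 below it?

Descending from Dbb5 to Bbb4 is the same interval as ascending Bbb4 to Dbb5.
B to D spans three letter names (B-C-D), so the interval is some kind of third.
At 3 semitones, Bbb4→Dbb5 falls one short of a major third: minor.

minor 3rd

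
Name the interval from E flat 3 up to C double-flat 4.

diminished sixth

E to C spans six letter names (E-F-G-A-B-C), so the interval is some kind of sixth.
Eb3 to Cbb4 spans 7 semitones — two semitones narrower than the major sixth (9) — giving a diminished sixth.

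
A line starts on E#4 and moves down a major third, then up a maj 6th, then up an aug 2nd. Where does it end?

E#4 down a major third → C#4 (4 semitones).
A major sixth up from C#4 is A#4.
A#4 up an augmented second → B##4 (3 semitones).

B##4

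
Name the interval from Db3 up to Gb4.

P11

D to G spans four letter names (D-E-F-G), plus an octave, so the interval is some kind of eleventh.
The perfect eleventh spans 17 semitones, and Db3 to Gb4 is exactly 17 semitones — so this is a perfect eleventh.
(Equivalently, a compound perfect fourth: a perfect fourth plus an octave.)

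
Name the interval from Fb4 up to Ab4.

major third

F to A spans three letter names (F-G-A): a third.
Counting semitones, Fb4→Ab4 is 4, which is the major third.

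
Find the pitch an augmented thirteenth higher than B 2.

Counting six letter names plus an octave up from B lands on G.
An augmented thirteenth is 22 semitones; 22 semitones up from B2 gives G##4.

G double-sharp 4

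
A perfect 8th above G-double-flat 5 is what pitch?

G-double-flat 6

For an octave the letter name doesn't change: still G, an octave up.
Moving 12 semitones up from Gbb5 (the size of a perfect octave) reaches Gbb6.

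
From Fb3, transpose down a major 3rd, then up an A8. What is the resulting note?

Fb3 down a major third → Dbb3 (4 semitones).
Up an augmented octave from Dbb3: Db4 (13 semitones up).

Db4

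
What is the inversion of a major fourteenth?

m2

First reduce the compound major fourteenth to its simple form, a major seventh.
The rule of nine gives the new number: 9 − 7 = 2, so a seventh becomes a second.
And major becomes minor under inversion, so we get a minor second.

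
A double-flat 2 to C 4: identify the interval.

augmented 10th

A to C spans three letter names (A-B-C), plus an octave — that makes it a tenth of some quality.
A major tenth would be 16 semitones; Abb2 to C4 is 17, one semitone wider, so the interval is augmented.
(Equivalently, a compound augmented third: an augmented third plus an octave.)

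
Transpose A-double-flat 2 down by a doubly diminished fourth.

E 2

Counting four letter names down from A lands on E.
Moving 3 semitones down from Abb2 (the size of a doubly diminished fourth) reaches E2.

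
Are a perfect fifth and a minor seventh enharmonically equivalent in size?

No

7 semitones (perfect fifth) vs 10 semitones (minor seventh): not equal.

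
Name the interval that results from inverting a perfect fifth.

perfect fourth

Interval numbers invert to sum to nine: 5 + 4 = 9, so a fifth inverts to a fourth.
Quality inverts too: perfect stays perfect. That makes the inversion a perfect fourth.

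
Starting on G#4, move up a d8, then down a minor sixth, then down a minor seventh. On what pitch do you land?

C#4

G#4 up a diminished octave → G5 (11 semitones).
G5 down a minor sixth → B4 (8 semitones).
B4 down a minor seventh → C#4 (10 semitones).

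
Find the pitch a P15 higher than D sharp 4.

The letter stays D (same as the start), shifted two octaves up.
A perfect fifteenth spans 24 semitones, so from D#4 the target pitch is D#6.

D sharp 6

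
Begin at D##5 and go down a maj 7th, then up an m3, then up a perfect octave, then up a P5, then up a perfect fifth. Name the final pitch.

D##5 down a major seventh → E#4 (11 semitones).
A minor third up from E#4 is G#4.
Up a perfect octave from G#4: G#5 (12 semitones up).
A perfect fifth up from G#5 is D#6.
D#6 up a perfect fifth → A#6 (7 semitones).

A#6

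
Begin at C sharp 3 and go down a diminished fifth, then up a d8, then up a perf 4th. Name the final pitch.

A diminished fifth down from C#3 is F##2.
A diminished octave up from F##2 is F#3.
A perfect fourth up from F#3 is B3.

B 3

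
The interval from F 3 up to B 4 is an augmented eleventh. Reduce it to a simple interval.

Each octave removed subtracts seven from the number: 11 − 7 = 4.
That makes an augmented eleventh a compound augmented fourth — an octave plus an augmented fourth.

augmented 4th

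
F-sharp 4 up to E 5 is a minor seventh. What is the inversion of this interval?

Interval numbers invert to sum to nine: 7 + 2 = 9, so a seventh inverts to a second.
Quality inverts too: minor becomes major. That makes the inversion a major second.

M2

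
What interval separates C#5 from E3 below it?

major thirteenth

Descending from C#5 to E3 is the same interval as ascending E3 to C#5.
E to C spans six letter names (E-F-G-A-B-C), plus an octave, so the interval is some kind of thirteenth.
E3 to C#5 is 21 semitones, matching the major thirteenth exactly, so the quality is major.
(Equivalently, a compound major sixth: a major sixth plus an octave.)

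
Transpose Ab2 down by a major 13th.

Six letters down from A (plus an octave) reaches C.
A major thirteenth is 21 semitones; 21 semitones down from Ab2 gives Cb1.

Cb1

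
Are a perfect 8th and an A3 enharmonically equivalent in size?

No

A perfect octave is 12 semitones but an augmented third is 5 semitones — different sizes.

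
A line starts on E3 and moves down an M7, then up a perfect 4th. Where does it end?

Bb2

Down a major seventh from E3: F2 (11 semitones down).
A perfect fourth up from F2 is Bb2.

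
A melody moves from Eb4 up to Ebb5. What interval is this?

diminished octave

E to E is the same letter name, plus an octave, so the interval is some kind of octave.
Eb4 to Ebb5 spans 11 semitones — one semitone narrower than the perfect octave (12) — giving a diminished octave.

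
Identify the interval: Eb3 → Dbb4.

E to D spans seven letter names (E-F-G-A-B-C-D): a seventh.
The major seventh is 11 semitones; here we have 9, two semitones narrower: diminished.

diminished seventh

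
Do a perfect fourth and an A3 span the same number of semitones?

A perfect fourth = 5 semitones = an augmented third; enharmonically equal.

Yes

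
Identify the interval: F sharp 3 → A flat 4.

diminished tenth

F to A spans three letter names (F-G-A), plus an octave: a tenth.
F#3 to Ab4 spans 14 semitones — two semitones narrower than the major tenth (16) — giving a diminished tenth.
(Equivalently, a compound diminished third: a diminished third plus an octave.)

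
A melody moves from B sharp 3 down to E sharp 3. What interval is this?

Descending from B#3 to E#3 is the same interval as ascending E#3 to B#3.
E to B spans five letter names (E-F-G-A-B): a fifth.
Counting semitones, E#3→B#3 is 7, which is the perfect fifth.

perfect fifth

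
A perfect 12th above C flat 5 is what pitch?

G flat 6

Five letters up from C (plus an octave) reaches G.
A perfect twelfth spans 19 semitones, so from Cb5 the target pitch is Gb6.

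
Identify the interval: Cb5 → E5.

augmented 3rd

C to E spans three letter names (C-D-E) — that makes it a third of some quality.
The major third is 4 semitones; here we have 5, one semitone wider: augmented.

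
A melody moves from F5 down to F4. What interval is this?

perfect octave

Descending from F5 to F4 is the same interval as ascending F4 to F5.
F to F is the same letter name, plus an octave — that makes it an octave of some quality.
The perfect octave spans 12 semitones, and F4 to F5 is exactly 12 semitones — so this is a perfect octave.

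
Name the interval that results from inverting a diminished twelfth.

First reduce the compound diminished twelfth to its simple form, a diminished fifth.
Interval numbers invert to sum to nine: 5 + 4 = 9, so a fifth inverts to a fourth.
The quality also flips — diminished becomes augmented — giving an augmented fourth.

augmented fourth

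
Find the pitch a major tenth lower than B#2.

Counting three letter names plus an octave down from B lands on G.
A major tenth is 16 semitones; 16 semitones down from B#2 gives G#1.

G#1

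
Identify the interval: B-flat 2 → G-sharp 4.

augmented thirteenth

B to G spans six letter names (B-C-D-E-F-G), plus an octave — that makes it a thirteenth of some quality.
Bb2 to G#4 spans 22 semitones — one semitone wider than the major thirteenth (21) — giving an augmented thirteenth.
(Equivalently, a compound augmented sixth: an augmented sixth plus an octave.)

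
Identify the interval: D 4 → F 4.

D to F spans three letter names (D-E-F), so the interval is some kind of third.
At 3 semitones, D4→F4 falls one short of a major third: minor.

minor third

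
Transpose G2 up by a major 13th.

Counting six letter names plus an octave up from G lands on E.
A major thirteenth spans 21 semitones, so from G2 the target pitch is E4.

E4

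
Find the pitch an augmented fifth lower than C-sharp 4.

Counting five letter names down from C lands on F.
Moving 8 semitones down from C#4 (the size of an augmented fifth) reaches F3.

F 3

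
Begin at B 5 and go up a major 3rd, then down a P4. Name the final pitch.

A major third up from B5 is D#6.
A perfect fourth down from D#6 is A#5.

A sharp 5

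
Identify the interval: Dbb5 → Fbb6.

D to F spans three letter names (D-E-F), plus an octave — that makes it a tenth of some quality.
At 15 semitones, Dbb5→Fbb6 falls one short of a major tenth: minor.
(Equivalently, a compound minor third: a minor third plus an octave.)

m10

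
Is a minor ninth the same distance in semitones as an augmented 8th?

A minor ninth spans 13 semitones, and an augmented octave also spans 13 semitones — they're enharmonic.

Yes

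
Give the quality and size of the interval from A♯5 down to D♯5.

perfect 5th

Descending from A#5 to D#5 is the same interval as ascending D#5 to A#5.
D to A spans five letter names (D-E-F-G-A) — that makes it a fifth of some quality.
D#5 to A#5 is 7 semitones, matching the perfect fifth exactly, so the quality is perfect.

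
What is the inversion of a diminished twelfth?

augmented 4th

First reduce the compound diminished twelfth to its simple form, a diminished fifth.
Inverted interval numbers add to nine, so a fifth pairs with a fourth (5 + 4 = 9).
And diminished becomes augmented under inversion, so we get an augmented fourth.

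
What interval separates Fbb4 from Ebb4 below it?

minor second

Descending from Fbb4 to Ebb4 is the same interval as ascending Ebb4 to Fbb4.
E to F spans two letter names (E-F): a second.
Ebb4 to Fbb4 is 1 semitone, a half step short of the major second (2), so this is minor.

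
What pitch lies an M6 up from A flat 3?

Counting six letter names up from A lands on F.
Moving 9 semitones up from Ab3 (the size of a major sixth) reaches F4.

F 4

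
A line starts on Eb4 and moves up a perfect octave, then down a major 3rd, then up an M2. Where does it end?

Eb4 up a perfect octave → Eb5 (12 semitones).
Eb5 down a major third → Cb5 (4 semitones).
Cb5 up a major second → Db5 (2 semitones).

Db5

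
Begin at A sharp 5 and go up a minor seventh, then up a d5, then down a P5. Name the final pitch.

Up a minor seventh from A#5: G#6 (10 semitones up).
G#6 up a diminished fifth → D7 (6 semitones).
Down a perfect fifth from D7: G6 (7 semitones down).

G 6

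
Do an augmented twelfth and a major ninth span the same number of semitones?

An augmented twelfth spans 20 semitones; a major ninth spans 14 semitones. They differ by 6.

No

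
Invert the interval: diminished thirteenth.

First reduce the compound diminished thirteenth to its simple form, a diminished sixth.
Inverted interval numbers add to nine, so a sixth pairs with a third (6 + 3 = 9).
The quality also flips — diminished becomes augmented — giving an augmented third.

augmented third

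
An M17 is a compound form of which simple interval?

major 3rd

Subtracting seven from the interval number removes an octave: 17 − 14 = 3.
Quality carries through unchanged, so the simple form is a major third.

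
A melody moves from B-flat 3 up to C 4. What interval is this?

B to C spans two letter names (B-C), so the interval is some kind of second.
The major second spans 2 semitones, and Bb3 to C4 is exactly 2 semitones — so this is a major second.

major second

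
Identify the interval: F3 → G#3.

F to G spans two letter names (F-G) — that makes it a second of some quality.
F3 to G#3 spans 3 semitones — one semitone wider than the major second (2) — giving an augmented second.

augmented second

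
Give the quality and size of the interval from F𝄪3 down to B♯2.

Descending from F##3 to B#2 is the same interval as ascending B#2 to F##3.
B to F spans five letter names (B-C-D-E-F) — that makes it a fifth of some quality.
Counting semitones, B#2→F##3 is 7, which is the perfect fifth.

P5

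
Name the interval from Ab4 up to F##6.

A to F spans six letter names (A-B-C-D-E-F), plus an octave — that makes it a thirteenth of some quality.
Ab4 to F##6 spans 23 semitones — two semitones wider than the major thirteenth (21) — giving a doubly augmented thirteenth.
(Equivalently, a compound doubly augmented sixth: a doubly augmented sixth plus an octave.)

doubly augmented thirteenth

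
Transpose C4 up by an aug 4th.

F#4

Counting four letter names up from C lands on F.
An augmented fourth is 6 semitones; 6 semitones up from C4 gives F#4.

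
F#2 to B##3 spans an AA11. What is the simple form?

Each octave removed subtracts seven from the number: 11 − 7 = 4.
Quality carries through unchanged, so the simple form is a doubly augmented fourth.

AA4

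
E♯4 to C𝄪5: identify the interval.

major sixth

E to C spans six letter names (E-F-G-A-B-C) — that makes it a sixth of some quality.
The major sixth spans 9 semitones, and E#4 to C##5 is exactly 9 semitones — so this is a major sixth.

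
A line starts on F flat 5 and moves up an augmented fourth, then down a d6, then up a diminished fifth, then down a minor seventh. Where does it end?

B 4

Fb5 up an augmented fourth → Bb5 (6 semitones).
Down a diminished sixth from Bb5: D#5 (7 semitones down).
Up a diminished fifth from D#5: A5 (6 semitones up).
A minor seventh down from A5 is B4.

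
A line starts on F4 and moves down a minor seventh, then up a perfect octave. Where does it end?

A minor seventh down from F4 is G3.
G3 up a perfect octave → G4 (12 semitones).

G4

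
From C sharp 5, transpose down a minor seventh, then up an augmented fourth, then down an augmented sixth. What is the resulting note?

A minor seventh down from C#5 is D#4.
Up an augmented fourth from D#4: G##4 (6 semitones up).
Down an augmented sixth from G##4: B3 (10 semitones down).

B 3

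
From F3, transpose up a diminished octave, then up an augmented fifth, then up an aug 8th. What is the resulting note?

C#6

Up a diminished octave from F3: Fb4 (11 semitones up).
An augmented fifth up from Fb4 is C5.
Up an augmented octave from C5: C#6 (13 semitones up).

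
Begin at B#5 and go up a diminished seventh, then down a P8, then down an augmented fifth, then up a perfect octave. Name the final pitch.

Db6

B#5 up a diminished seventh → A6 (9 semitones).
Down a perfect octave from A6: A5 (12 semitones down).
A5 down an augmented fifth → Db5 (8 semitones).
Db5 up a perfect octave → Db6 (12 semitones).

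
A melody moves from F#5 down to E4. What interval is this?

major ninth

Descending from F#5 to E4 is the same interval as ascending E4 to F#5.
E to F spans two letter names (E-F), plus an octave — that makes it a ninth of some quality.
E4 to F#5 is 14 semitones, matching the major ninth exactly, so the quality is major.
(Equivalently, a compound major second: a major second plus an octave.)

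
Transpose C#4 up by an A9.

Counting two letter names plus an octave up from C lands on D.
An augmented ninth is 15 semitones; 15 semitones up from C#4 gives D##5.

D##5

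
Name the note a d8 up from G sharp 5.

G 6

An octave keeps the letter name G, an octave up from G.
A diminished octave spans 11 semitones, so from G#5 the target pitch is G6.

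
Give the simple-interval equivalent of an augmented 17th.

A3

Each octave removed subtracts seven from the number: 17 − 14 = 3.
Quality carries through unchanged, so the simple form is an augmented third.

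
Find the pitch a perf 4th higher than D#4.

G#4

The fourth takes the letter from D up to G.
A perfect fourth is 5 semitones; 5 semitones up from D#4 gives G#4.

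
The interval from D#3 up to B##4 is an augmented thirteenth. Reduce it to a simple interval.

A6

Take out an octave (7 from the number): 13 − 7 = 6.
Quality carries through unchanged, so the simple form is an augmented sixth.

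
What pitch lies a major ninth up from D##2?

E##3

The ninth's letter: D up two letter names plus an octave → E.
A major ninth is 14 semitones; 14 semitones up from D##2 gives E##3.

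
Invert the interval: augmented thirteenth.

First reduce the compound augmented thirteenth to its simple form, an augmented sixth.
The rule of nine gives the new number: 9 − 6 = 3, so a sixth becomes a third.
Quality inverts too: augmented becomes diminished. That makes the inversion a diminished third.

d3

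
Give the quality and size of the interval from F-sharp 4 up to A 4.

minor third

F to A spans three letter names (F-G-A), so the interval is some kind of third.
At 3 semitones, F#4→A4 falls one short of a major third: minor.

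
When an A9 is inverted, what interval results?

diminished 7th

First reduce the compound augmented ninth to its simple form, an augmented second.
The rule of nine gives the new number: 9 − 2 = 7, so a second becomes a seventh.
And augmented becomes diminished under inversion, so we get a diminished seventh.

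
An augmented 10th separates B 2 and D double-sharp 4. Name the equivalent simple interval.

Each octave removed subtracts seven from the number: 10 − 7 = 3.
So an augmented tenth is an octave plus an augmented third. The quality is unchanged.

augmented third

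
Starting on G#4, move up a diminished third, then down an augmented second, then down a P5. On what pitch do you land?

G#4 up a diminished third → Bb4 (2 semitones).
An augmented second down from Bb4 is Abb4.
A perfect fifth down from Abb4 is Dbb4.

Dbb4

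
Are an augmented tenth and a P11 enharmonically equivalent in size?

Both span 17 semitones: an augmented tenth and a perfect eleventh are the same chromatic distance.

Yes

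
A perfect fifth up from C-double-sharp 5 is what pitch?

The fifth takes the letter from C up to G.
A perfect fifth is 7 semitones; 7 semitones up from C##5 gives G##5.

G-double-sharp 5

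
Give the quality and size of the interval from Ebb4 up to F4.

E to F spans two letter names (E-F), so the interval is some kind of second.
The major second is 2 semitones; here we have 3, one semitone wider: augmented.

A2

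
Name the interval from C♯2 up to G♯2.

perfect fifth

C to G spans five letter names (C-D-E-F-G): a fifth.
C#2 to G#2 is 7 semitones, matching the perfect fifth exactly, so the quality is perfect.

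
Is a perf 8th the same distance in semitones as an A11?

No

A perfect octave is 12 semitones but an augmented eleventh is 18 semitones — different sizes.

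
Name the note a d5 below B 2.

Counting five letter names down from B lands on E.
Moving 6 semitones down from B2 (the size of a diminished fifth) reaches E#2.

E-sharp 2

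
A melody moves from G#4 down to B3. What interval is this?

M6

Descending from G#4 to B3 is the same interval as ascending B3 to G#4.
B to G spans six letter names (B-C-D-E-F-G): a sixth.
The major sixth spans 9 semitones, and B3 to G#4 is exactly 9 semitones — so this is a major sixth.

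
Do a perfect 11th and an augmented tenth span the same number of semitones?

Yes

A perfect eleventh = 17 semitones = an augmented tenth; enharmonically equal.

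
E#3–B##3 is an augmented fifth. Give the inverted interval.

d4

Inverted interval numbers add to nine, so a fifth pairs with a fourth (5 + 4 = 9).
The quality also flips — augmented becomes diminished — giving a diminished fourth.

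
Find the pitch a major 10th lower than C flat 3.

A double-flat 1

The tenth's letter: C down three letter names plus an octave → A.
Moving 16 semitones down from Cb3 (the size of a major tenth) reaches Abb1.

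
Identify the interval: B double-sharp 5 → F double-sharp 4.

augmented eleventh

Descending from B##5 to F##4 is the same interval as ascending F##4 to B##5.
F to B spans four letter names (F-G-A-B), plus an octave, so the interval is some kind of eleventh.
The perfect eleventh is 17 semitones; here we have 18, one semitone wider: augmented.
(Equivalently, a compound augmented fourth: an augmented fourth plus an octave.)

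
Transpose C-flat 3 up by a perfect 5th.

Counting five letter names up from C lands on G.
Moving 7 semitones up from Cb3 (the size of a perfect fifth) reaches Gb3.

G-flat 3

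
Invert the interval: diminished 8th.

Inverted interval numbers add to nine, so an octave pairs with a unison (8 + 1 = 9).
And diminished becomes augmented under inversion, so we get an augmented unison.

augmented 1st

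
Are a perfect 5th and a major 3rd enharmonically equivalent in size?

A perfect fifth spans 7 semitones; a major third spans 4 semitones. They differ by 3.

No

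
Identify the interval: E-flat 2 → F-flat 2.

minor second

E to F spans two letter names (E-F): a second.
At 1 semitone, Eb2→Fb2 falls one short of a major second: minor.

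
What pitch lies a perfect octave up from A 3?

A 4

The letter stays A (same as the start), shifted an octave up.
A perfect octave is 12 semitones; 12 semitones up from A3 gives A4.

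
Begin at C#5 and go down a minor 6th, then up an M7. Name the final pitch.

Down a minor sixth from C#5: E#4 (8 semitones down).
A major seventh up from E#4 is D##5.

D##5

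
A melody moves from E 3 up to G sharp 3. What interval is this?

major third

E to G spans three letter names (E-F-G) — that makes it a third of some quality.
Counting semitones, E3→G#3 is 4, which is the major third.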